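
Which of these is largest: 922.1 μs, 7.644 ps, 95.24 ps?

922.1 μs

922.1 μs = 0.0009221 s
7.644 ps = 0.000000000007644 s
95.24 ps = 0.00000000009524 s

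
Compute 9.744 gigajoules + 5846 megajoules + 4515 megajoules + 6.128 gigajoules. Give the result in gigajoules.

In gigajoules:
  9.744 gigajoules → 9.744
  5846 megajoules = 5846e-3 gigajoules = 5.846
  4515 megajoules = 4515e-3 gigajoules = 4.515
  6.128 gigajoules → 6.128
Sum: 9.744 + 5.846 + 4.515 + 6.128 = 26.233

26.233 gigajoules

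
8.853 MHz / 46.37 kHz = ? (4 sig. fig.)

190.9

(8.853e6) / (46.37e3) = 0.19092e3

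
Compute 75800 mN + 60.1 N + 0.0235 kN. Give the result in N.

159.4 N

In N:
  75800 mN = 75800e-3 N = 75.8
  60.1 N → 60.1
  0.0235 kN = 0.0235e3 N = 23.5
Sum: 75.8 + 60.1 + 23.5 = 159.4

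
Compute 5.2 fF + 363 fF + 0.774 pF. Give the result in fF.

In fF:
  5.2 fF → 5.2
  363 fF → 363
  0.774 pF = 0.774 × 10^3 fF = 774
Sum: 5.2 + 363 + 774 = 1142.2

1142.2 fF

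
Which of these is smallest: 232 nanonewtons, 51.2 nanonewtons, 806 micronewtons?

51.2 nanonewtons

232 nanonewtons = 0.000000232 newtons
51.2 nanonewtons = 0.0000000512 newtons
806 micronewtons = 0.000806 newtons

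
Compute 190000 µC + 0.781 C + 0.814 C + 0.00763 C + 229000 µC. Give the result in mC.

In mC:
  190000 µC = 190000e-3 mC = 190
  0.781 C = 0.781e3 mC = 781
  0.814 C = 0.814e3 mC = 814
  0.00763 C = 0.00763e3 mC = 7.63
  229000 µC = 229000e-3 mC = 229
Sum: 190 + 781 + 814 + 7.63 + 229 = 2021.63

2021.63 mC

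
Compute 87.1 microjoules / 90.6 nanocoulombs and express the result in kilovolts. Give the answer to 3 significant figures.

(87.1 × 10^-6) / (90.6 × 10^-9) = 0.96137 × 10^3 V

0.961 kilovolts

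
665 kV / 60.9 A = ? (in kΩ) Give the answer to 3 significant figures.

10.9 kΩ

(665 × 10³) / (60.9) = 10.92 × 10³ Ω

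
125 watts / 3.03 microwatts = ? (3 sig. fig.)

(125) / (3.03 × 10^-6) = 41.25 × 10^6

41300000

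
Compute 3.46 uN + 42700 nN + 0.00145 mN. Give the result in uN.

In uN:
  3.46 uN → 3.46
  42700 nN = 42700e-3 uN = 42.7
  0.00145 mN = 0.00145e3 uN = 1.45
Sum: 3.46 + 42.7 + 1.45 = 47.61

47.61 uN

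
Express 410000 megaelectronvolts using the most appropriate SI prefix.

410 gigaelectronvolts

= 410e9 electronvolts; 1e9 is giga.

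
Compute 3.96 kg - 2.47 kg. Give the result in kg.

1.49 kg

In kg:
  3.96 kg → 3.96
  2.47 kg → 2.47
Difference: 3.96 - 2.47 = 1.49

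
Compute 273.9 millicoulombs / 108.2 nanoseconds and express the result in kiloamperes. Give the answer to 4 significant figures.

2531 kiloamperes

(273.9 × 10⁻³) / (108.2 × 10⁻⁹) = 2.53142 × 10⁶ A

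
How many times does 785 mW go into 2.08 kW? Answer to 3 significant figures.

2650

(2.08 × 10³) / (785 × 10⁻³) = 0.00265 × 10⁶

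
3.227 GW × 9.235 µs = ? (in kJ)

29.801345 kJ

3.227 × 10⁹ × 9.235 × 10⁻⁶ = 29.801345 × 10³ J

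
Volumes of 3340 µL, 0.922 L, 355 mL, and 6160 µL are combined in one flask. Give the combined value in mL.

1286.5 mL

In mL:
  3340 µL = 3340 × 10^-3 mL = 3.34
  0.922 L = 0.922 × 10^3 mL = 922
  355 mL → 355
  6160 µL = 6160 × 10^-3 mL = 6.16
Sum: 3.34 + 922 + 355 + 6.16 = 1286.5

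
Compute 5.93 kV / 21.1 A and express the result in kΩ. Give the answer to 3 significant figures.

(5.93 × 10³) / (21.1) = 0.28104 × 10³ Ω

0.281 kΩ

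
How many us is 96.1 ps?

pico = 10^-12, micro = 10^-6; factor is 10^-6.
96.1 × 10^-6 = 0.0000961

0.0000961 us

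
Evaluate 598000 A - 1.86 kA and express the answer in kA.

596.14 kA

In kA:
  598000 A = 598000 × 10⁻³ kA = 598
  1.86 kA → 1.86
Difference: 598 - 1.86 = 596.14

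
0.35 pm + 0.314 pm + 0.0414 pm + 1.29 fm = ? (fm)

In fm:
  0.35 pm = 0.35e3 fm = 350
  0.314 pm = 0.314e3 fm = 314
  0.0414 pm = 0.0414e3 fm = 41.4
  1.29 fm → 1.29
Sum: 350 + 314 + 41.4 + 1.29 = 706.69

706.69 fm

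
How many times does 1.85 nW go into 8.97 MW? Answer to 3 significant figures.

4850000000000000

(8.97 × 10⁶) / (1.85 × 10⁻⁹) = 4.849 × 10¹⁵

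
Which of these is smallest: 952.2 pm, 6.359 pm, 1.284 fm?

952.2 pm = 0.0000000009522 m
6.359 pm = 0.000000000006359 m
1.284 fm = 0.000000000000001284 m

1.284 fm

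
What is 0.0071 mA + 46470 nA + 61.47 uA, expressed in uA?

In uA:
  0.0071 mA = 0.0071e3 uA = 7.1
  46470 nA = 46470e-3 uA = 46.47
  61.47 uA → 61.47
Sum: 7.1 + 46.47 + 61.47 = 115.04

115.04 uA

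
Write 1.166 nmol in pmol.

1166 pmol

nano = 10^-9, pico = 10^-12; factor is 10^3.
1.166 × 10^3 = 1166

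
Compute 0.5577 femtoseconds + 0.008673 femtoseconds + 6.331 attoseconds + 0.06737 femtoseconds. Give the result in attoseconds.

In attoseconds:
  0.5577 femtoseconds = 0.5577 × 10^3 attoseconds = 557.7
  0.008673 femtoseconds = 0.008673 × 10^3 attoseconds = 8.673
  6.331 attoseconds → 6.331
  0.06737 femtoseconds = 0.06737 × 10^3 attoseconds = 67.37
Sum: 557.7 + 8.673 + 6.331 + 67.37 = 640.074

640.074 attoseconds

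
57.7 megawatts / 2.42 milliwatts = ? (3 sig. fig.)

23800000000

(57.7 × 10^6) / (2.42 × 10^-3) = 23.84 × 10^9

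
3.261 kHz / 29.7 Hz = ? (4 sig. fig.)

109.8

(3.261 × 10³) / (29.7) = 0.1098 × 10³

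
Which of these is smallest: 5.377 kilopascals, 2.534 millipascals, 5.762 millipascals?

5.377 kilopascals = 5377 pascals
2.534 millipascals = 0.002534 pascals
5.762 millipascals = 0.005762 pascals

2.534 millipascals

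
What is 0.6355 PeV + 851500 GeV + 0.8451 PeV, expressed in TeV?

2332.1 TeV

In TeV:
  0.6355 PeV = 0.6355e3 TeV = 635.5
  851500 GeV = 851500e-3 TeV = 851.5
  0.8451 PeV = 0.8451e3 TeV = 845.1
Sum: 635.5 + 851.5 + 845.1 = 2332.1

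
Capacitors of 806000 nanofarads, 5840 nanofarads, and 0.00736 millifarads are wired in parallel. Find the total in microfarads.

In microfarads:
  806000 nanofarads = 806000e-3 microfarads = 806
  5840 nanofarads = 5840e-3 microfarads = 5.84
  0.00736 millifarads = 0.00736e3 microfarads = 7.36
Sum: 806 + 5.84 + 7.36 = 819.2

819.2 microfarads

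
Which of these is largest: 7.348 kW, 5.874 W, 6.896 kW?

7.348 kW

7.348 kW = 7348 W
5.874 W = 5.874 W
6.896 kW = 6896 W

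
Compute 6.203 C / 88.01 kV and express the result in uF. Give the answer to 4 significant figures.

(6.203) / (88.01 × 10³) = 0.0704806 × 10⁻³ F

70.48 uF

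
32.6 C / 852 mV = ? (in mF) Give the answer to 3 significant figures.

38300 mF

(32.6) / (852 × 10⁻³) = 0.038263 × 10³ F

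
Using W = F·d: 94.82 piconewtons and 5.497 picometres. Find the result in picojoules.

94.82 × 10^-12 × 5.497 × 10^-12 = 521.22554 × 10^-24 J

0.00000000052122554 picojoules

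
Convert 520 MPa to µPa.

520000000000000 µPa

mega = 1e6, micro = 1e-6; factor is 1e12.
520 × 1e12 = 520000000000000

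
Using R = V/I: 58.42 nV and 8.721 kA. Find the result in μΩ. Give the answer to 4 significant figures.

0.000006699 μΩ

(58.42 × 10^-9) / (8.721 × 10^3) = 6.69877 × 10^-12 Ω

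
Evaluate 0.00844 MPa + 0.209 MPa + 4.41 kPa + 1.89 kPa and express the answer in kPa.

223.74 kPa

In kPa:
  0.00844 MPa = 0.00844e3 kPa = 8.44
  0.209 MPa = 0.209e3 kPa = 209
  4.41 kPa → 4.41
  1.89 kPa → 1.89
Sum: 8.44 + 209 + 4.41 + 1.89 = 223.74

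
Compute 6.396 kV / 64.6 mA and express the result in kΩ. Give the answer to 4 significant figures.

(6.396 × 10³) / (64.6 × 10⁻³) = 0.0990093 × 10⁶ Ω

99.01 kΩ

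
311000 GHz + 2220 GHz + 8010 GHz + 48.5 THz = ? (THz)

369.73 THz

In THz:
  311000 GHz = 311000 × 10^-3 THz = 311
  2220 GHz = 2220 × 10^-3 THz = 2.22
  8010 GHz = 8010 × 10^-3 THz = 8.01
  48.5 THz → 48.5
Sum: 311 + 2.22 + 8.01 + 48.5 = 369.73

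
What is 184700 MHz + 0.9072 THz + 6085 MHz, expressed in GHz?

In GHz:
  184700 MHz = 184700 × 10⁻³ GHz = 184.7
  0.9072 THz = 0.9072 × 10³ GHz = 907.2
  6085 MHz = 6085 × 10⁻³ GHz = 6.085
Sum: 184.7 + 907.2 + 6.085 = 1097.985

1097.985 GHz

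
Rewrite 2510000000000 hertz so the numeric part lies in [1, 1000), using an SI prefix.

2.51 terahertz

= 2.51 × 10¹² hertz; 10¹² is tera.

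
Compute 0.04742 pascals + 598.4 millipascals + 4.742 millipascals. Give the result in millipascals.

650.562 millipascals

In millipascals:
  0.04742 pascals = 0.04742 × 10³ millipascals = 47.42
  598.4 millipascals → 598.4
  4.742 millipascals → 4.742
Sum: 47.42 + 598.4 + 4.742 = 650.562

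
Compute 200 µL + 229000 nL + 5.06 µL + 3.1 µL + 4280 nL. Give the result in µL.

441.44 µL

In µL:
  200 µL → 200
  229000 nL = 229000 × 10⁻³ µL = 229
  5.06 µL → 5.06
  3.1 µL → 3.1
  4280 nL = 4280 × 10⁻³ µL = 4.28
Sum: 200 + 229 + 5.06 + 3.1 + 4.28 = 441.44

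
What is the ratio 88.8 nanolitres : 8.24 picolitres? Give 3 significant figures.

(88.8 × 10^-9) / (8.24 × 10^-12) = 10.78 × 10^3

10800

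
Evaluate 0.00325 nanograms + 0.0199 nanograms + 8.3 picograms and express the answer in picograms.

31.45 picograms

In picograms:
  0.00325 nanograms = 0.00325 × 10³ picograms = 3.25
  0.0199 nanograms = 0.0199 × 10³ picograms = 19.9
  8.3 picograms → 8.3
Sum: 3.25 + 19.9 + 8.3 = 31.45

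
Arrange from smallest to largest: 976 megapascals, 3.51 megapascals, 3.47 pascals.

3.47 pascals < 3.51 megapascals < 976 megapascals

976 megapascals = 976000000 pascals
3.51 megapascals = 3510000 pascals
3.47 pascals = 3.47 pascals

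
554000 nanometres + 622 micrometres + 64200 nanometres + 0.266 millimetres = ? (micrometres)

In micrometres:
  554000 nanometres = 554000e-3 micrometres = 554
  622 micrometres → 622
  64200 nanometres = 64200e-3 micrometres = 64.2
  0.266 millimetres = 0.266e3 micrometres = 266
Sum: 554 + 622 + 64.2 + 266 = 1506.2

1506.2 micrometres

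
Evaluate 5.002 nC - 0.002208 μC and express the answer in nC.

2.794 nC

In nC:
  5.002 nC → 5.002
  0.002208 μC = 0.002208 × 10³ nC = 2.208
Difference: 5.002 - 2.208 = 2.794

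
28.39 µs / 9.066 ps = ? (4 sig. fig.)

(28.39 × 10^-6) / (9.066 × 10^-12) = 3.1315 × 10^6

3131000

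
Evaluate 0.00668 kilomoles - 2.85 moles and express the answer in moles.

In moles:
  0.00668 kilomoles = 0.00668 × 10^3 moles = 6.68
  2.85 moles → 2.85
Difference: 6.68 - 2.85 = 3.83

3.83 moles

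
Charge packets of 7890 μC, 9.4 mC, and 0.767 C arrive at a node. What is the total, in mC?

In mC:
  7890 μC = 7890 × 10^-3 mC = 7.89
  9.4 mC → 9.4
  0.767 C = 0.767 × 10^3 mC = 767
Sum: 7.89 + 9.4 + 767 = 784.29

784.29 mC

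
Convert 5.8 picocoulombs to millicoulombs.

pico = 10⁻¹², milli = 10⁻³; factor is 10⁻⁹.
5.8 × 10⁻⁹ = 0.0000000058

0.0000000058 millicoulombs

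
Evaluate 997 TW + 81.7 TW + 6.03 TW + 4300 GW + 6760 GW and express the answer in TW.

In TW:
  997 TW → 997
  81.7 TW → 81.7
  6.03 TW → 6.03
  4300 GW = 4300 × 10^-3 TW = 4.3
  6760 GW = 6760 × 10^-3 TW = 6.76
Sum: 997 + 81.7 + 6.03 + 4.3 + 6.76 = 1095.79

1095.79 TW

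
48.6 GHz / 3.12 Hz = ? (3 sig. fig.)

15600000000

(48.6 × 10⁹) / (3.12) = 15.58 × 10⁹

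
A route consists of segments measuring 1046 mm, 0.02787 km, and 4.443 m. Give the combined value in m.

33.359 m

In m:
  1046 mm = 1046 × 10⁻³ m = 1.046
  0.02787 km = 0.02787 × 10³ m = 27.87
  4.443 m → 4.443
Sum: 1.046 + 27.87 + 4.443 = 33.359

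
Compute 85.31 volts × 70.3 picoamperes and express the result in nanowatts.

5.997293 nanowatts

85.31 × 70.3 × 10^-12 = 5997.293 × 10^-12 W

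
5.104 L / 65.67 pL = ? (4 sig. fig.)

77720000000

(5.104) / (65.67 × 10⁻¹²) = 0.077722 × 10¹²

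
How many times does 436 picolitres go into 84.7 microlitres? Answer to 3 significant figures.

194000

(84.7 × 10⁻⁶) / (436 × 10⁻¹²) = 0.1943 × 10⁶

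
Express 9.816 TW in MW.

tera = 1e12, mega = 1e6; factor is 1e6.
9.816 × 1e6 = 9816000

9816000 MW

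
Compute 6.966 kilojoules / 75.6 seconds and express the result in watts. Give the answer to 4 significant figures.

(6.966 × 10³) / (75.6) = 0.0921429 × 10³ W

92.14 watts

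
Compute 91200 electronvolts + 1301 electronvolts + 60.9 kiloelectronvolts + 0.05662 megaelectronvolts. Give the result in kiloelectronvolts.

210.021 kiloelectronvolts

In kiloelectronvolts:
  91200 electronvolts = 91200e-3 kiloelectronvolts = 91.2
  1301 electronvolts = 1301e-3 kiloelectronvolts = 1.301
  60.9 kiloelectronvolts → 60.9
  0.05662 megaelectronvolts = 0.05662e3 kiloelectronvolts = 56.62
Sum: 91.2 + 1.301 + 60.9 + 56.62 = 210.021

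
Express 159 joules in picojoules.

(no prefix) = 10^0, pico = 10^-12; factor is 10^12.
159 × 10^12 = 159000000000000

159000000000000 picojoules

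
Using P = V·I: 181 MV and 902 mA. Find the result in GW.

181e6 × 902e-3 = 163262e3 W

0.163262 GW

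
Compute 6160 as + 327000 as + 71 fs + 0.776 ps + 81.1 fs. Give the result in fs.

In fs:
  6160 as = 6160 × 10^-3 fs = 6.16
  327000 as = 327000 × 10^-3 fs = 327
  71 fs → 71
  0.776 ps = 0.776 × 10^3 fs = 776
  81.1 fs → 81.1
Sum: 6.16 + 327 + 71 + 776 + 81.1 = 1261.26

1261.26 fs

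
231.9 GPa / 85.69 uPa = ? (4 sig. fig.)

2706000000000000

(231.9e9) / (85.69e-6) = 2.7063e15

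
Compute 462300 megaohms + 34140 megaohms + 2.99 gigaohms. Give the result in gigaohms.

499.43 gigaohms

In gigaohms:
  462300 megaohms = 462300e-3 gigaohms = 462.3
  34140 megaohms = 34140e-3 gigaohms = 34.14
  2.99 gigaohms → 2.99
Sum: 462.3 + 34.14 + 2.99 = 499.43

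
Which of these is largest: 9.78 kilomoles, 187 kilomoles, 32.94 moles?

9.78 kilomoles = 9780 moles
187 kilomoles = 187000 moles
32.94 moles = 32.94 moles

187 kilomoles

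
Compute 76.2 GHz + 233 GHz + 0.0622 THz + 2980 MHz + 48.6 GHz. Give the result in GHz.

422.98 GHz

In GHz:
  76.2 GHz → 76.2
  233 GHz → 233
  0.0622 THz = 0.0622 × 10³ GHz = 62.2
  2980 MHz = 2980 × 10⁻³ GHz = 2.98
  48.6 GHz → 48.6
Sum: 76.2 + 233 + 62.2 + 2.98 + 48.6 = 422.98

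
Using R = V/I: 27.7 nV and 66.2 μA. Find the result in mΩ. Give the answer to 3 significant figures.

(27.7e-9) / (66.2e-6) = 0.41843e-3 Ω

0.418 mΩ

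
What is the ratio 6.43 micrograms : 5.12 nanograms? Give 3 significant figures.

1260

(6.43 × 10^-6) / (5.12 × 10^-9) = 1.256 × 10^3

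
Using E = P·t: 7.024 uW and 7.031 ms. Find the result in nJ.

7.024e-6 × 7.031e-3 = 49.385744e-9 J

49.385744 nJ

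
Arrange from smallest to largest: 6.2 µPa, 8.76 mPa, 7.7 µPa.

6.2 µPa = 0.0000062 Pa
8.76 mPa = 0.00876 Pa
7.7 µPa = 0.0000077 Pa

6.2 µPa < 7.7 µPa < 8.76 mPa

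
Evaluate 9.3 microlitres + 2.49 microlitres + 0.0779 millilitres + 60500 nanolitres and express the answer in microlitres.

150.19 microlitres

In microlitres:
  9.3 microlitres → 9.3
  2.49 microlitres → 2.49
  0.0779 millilitres = 0.0779 × 10³ microlitres = 77.9
  60500 nanolitres = 60500 × 10⁻³ microlitres = 60.5
Sum: 9.3 + 2.49 + 77.9 + 60.5 = 150.19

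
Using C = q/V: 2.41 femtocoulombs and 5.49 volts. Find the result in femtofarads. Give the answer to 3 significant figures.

(2.41e-15) / (5.49) = 0.43898e-15 F

0.439 femtofarads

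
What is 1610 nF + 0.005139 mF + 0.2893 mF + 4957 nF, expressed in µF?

In µF:
  1610 nF = 1610e-3 µF = 1.61
  0.005139 mF = 0.005139e3 µF = 5.139
  0.2893 mF = 0.2893e3 µF = 289.3
  4957 nF = 4957e-3 µF = 4.957
Sum: 1.61 + 5.139 + 289.3 + 4.957 = 301.006

301.006 µF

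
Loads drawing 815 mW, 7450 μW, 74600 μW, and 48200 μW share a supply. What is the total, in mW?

945.25 mW

In mW:
  815 mW → 815
  7450 μW = 7450 × 10^-3 mW = 7.45
  74600 μW = 74600 × 10^-3 mW = 74.6
  48200 μW = 48200 × 10^-3 mW = 48.2
Sum: 815 + 7.45 + 74.6 + 48.2 = 945.25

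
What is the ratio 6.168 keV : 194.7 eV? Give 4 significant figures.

(6.168 × 10³) / (194.7) = 0.03168 × 10³

31.68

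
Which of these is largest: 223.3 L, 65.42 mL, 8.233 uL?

223.3 L = 223.3 L
65.42 mL = 0.06542 L
8.233 uL = 0.000008233 L

223.3 L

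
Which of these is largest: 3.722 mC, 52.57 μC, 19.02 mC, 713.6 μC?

19.02 mC

3.722 mC = 0.003722 C
52.57 μC = 0.00005257 C
19.02 mC = 0.01902 C
713.6 μC = 0.0007136 C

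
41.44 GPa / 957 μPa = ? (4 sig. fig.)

43300000000000

(41.44 × 10^9) / (957 × 10^-6) = 0.043302 × 10^15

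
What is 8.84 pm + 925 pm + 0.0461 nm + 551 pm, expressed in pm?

In pm:
  8.84 pm → 8.84
  925 pm → 925
  0.0461 nm = 0.0461e3 pm = 46.1
  551 pm → 551
Sum: 8.84 + 925 + 46.1 + 551 = 1530.94

1530.94 pm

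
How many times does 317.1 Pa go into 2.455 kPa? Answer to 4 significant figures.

(2.455 × 10³) / (317.1) = 0.007742 × 10³

7.742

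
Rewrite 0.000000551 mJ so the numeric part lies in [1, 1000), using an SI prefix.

551 pJ

= 551 × 10⁻¹² J; 10⁻¹² is pico.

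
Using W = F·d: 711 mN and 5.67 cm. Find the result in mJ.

711 × 10^-3 × 5.67 × 10^-2 = 4031.37 × 10^-5 J

40.3137 mJ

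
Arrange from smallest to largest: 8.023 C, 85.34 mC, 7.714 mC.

8.023 C = 8.023 C
85.34 mC = 0.08534 C
7.714 mC = 0.007714 C

7.714 mC < 85.34 mC < 8.023 C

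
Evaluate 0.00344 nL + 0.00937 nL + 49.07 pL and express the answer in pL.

In pL:
  0.00344 nL = 0.00344 × 10^3 pL = 3.44
  0.00937 nL = 0.00937 × 10^3 pL = 9.37
  49.07 pL → 49.07
Sum: 3.44 + 9.37 + 49.07 = 61.88

61.88 pL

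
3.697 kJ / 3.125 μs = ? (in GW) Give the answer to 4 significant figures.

(3.697e3) / (3.125e-6) = 1.18304e9 W

1.183 GW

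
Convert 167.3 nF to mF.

nano = 10^-9, milli = 10^-3; factor is 10^-6.
167.3 × 10^-6 = 0.0001673

0.0001673 mF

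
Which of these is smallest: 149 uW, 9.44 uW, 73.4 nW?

149 uW = 0.000149 W
9.44 uW = 0.00000944 W
73.4 nW = 0.0000000734 W

73.4 nW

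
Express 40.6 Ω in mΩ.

40600 mΩ

(no prefix) = 10⁰, milli = 10⁻³; factor is 10³.
40.6 × 10³ = 40600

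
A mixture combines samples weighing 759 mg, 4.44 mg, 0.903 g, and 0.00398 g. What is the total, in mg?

In mg:
  759 mg → 759
  4.44 mg → 4.44
  0.903 g = 0.903 × 10³ mg = 903
  0.00398 g = 0.00398 × 10³ mg = 3.98
Sum: 759 + 4.44 + 903 + 3.98 = 1670.42

1670.42 mg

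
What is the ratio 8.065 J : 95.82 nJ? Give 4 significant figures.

84170000

(8.065) / (95.82 × 10⁻⁹) = 0.084168 × 10⁹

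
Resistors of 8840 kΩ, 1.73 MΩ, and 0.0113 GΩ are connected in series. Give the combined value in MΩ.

21.87 MΩ

In MΩ:
  8840 kΩ = 8840e-3 MΩ = 8.84
  1.73 MΩ → 1.73
  0.0113 GΩ = 0.0113e3 MΩ = 11.3
Sum: 8.84 + 1.73 + 11.3 = 21.87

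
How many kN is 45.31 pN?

0.00000000000004531 kN

pico = 10^-12, kilo = 10^3; factor is 10^-15.
45.31 × 10^-15 = 0.00000000000004531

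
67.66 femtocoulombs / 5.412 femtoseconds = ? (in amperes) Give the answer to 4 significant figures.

(67.66 × 10^-15) / (5.412 × 10^-15) = 12.5018 A

12.50 amperes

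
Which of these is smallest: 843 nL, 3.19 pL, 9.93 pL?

843 nL = 0.000000843 L
3.19 pL = 0.00000000000319 L
9.93 pL = 0.00000000000993 L

3.19 pL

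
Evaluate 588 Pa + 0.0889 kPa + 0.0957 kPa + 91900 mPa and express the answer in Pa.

In Pa:
  588 Pa → 588
  0.0889 kPa = 0.0889 × 10^3 Pa = 88.9
  0.0957 kPa = 0.0957 × 10^3 Pa = 95.7
  91900 mPa = 91900 × 10^-3 Pa = 91.9
Sum: 588 + 88.9 + 95.7 + 91.9 = 864.5

864.5 Pa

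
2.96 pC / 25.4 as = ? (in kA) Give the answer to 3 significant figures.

117 kA

(2.96 × 10^-12) / (25.4 × 10^-18) = 0.11654 × 10^6 A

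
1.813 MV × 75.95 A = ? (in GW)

0.13769735 GW

1.813 × 10^6 × 75.95 = 137.69735 × 10^6 W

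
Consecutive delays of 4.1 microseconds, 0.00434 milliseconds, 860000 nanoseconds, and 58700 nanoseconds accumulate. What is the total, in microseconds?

927.14 microseconds

In microseconds:
  4.1 microseconds → 4.1
  0.00434 milliseconds = 0.00434 × 10³ microseconds = 4.34
  860000 nanoseconds = 860000 × 10⁻³ microseconds = 860
  58700 nanoseconds = 58700 × 10⁻³ microseconds = 58.7
Sum: 4.1 + 4.34 + 860 + 58.7 = 927.14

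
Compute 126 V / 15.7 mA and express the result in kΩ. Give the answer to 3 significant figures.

8.03 kΩ

(126) / (15.7 × 10^-3) = 8.0255 × 10^3 Ω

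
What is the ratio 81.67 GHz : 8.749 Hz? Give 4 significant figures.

9335000000

(81.67e9) / (8.749) = 9.3348e9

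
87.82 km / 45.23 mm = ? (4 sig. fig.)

1942000

(87.82 × 10³) / (45.23 × 10⁻³) = 1.9416 × 10⁶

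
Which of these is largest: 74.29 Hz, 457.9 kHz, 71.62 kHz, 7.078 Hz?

457.9 kHz

74.29 Hz = 74.29 Hz
457.9 kHz = 457900 Hz
71.62 kHz = 71620 Hz
7.078 Hz = 7.078 Hz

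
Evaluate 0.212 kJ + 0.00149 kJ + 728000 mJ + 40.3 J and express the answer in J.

In J:
  0.212 kJ = 0.212 × 10³ J = 212
  0.00149 kJ = 0.00149 × 10³ J = 1.49
  728000 mJ = 728000 × 10⁻³ J = 728
  40.3 J → 40.3
Sum: 212 + 1.49 + 728 + 40.3 = 981.79

981.79 J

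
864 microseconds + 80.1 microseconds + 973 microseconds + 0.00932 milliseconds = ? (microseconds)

1926.42 microseconds

In microseconds:
  864 microseconds → 864
  80.1 microseconds → 80.1
  973 microseconds → 973
  0.00932 milliseconds = 0.00932e3 microseconds = 9.32
Sum: 864 + 80.1 + 973 + 9.32 = 1926.42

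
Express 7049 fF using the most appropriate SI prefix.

= 7.049 × 10⁻¹² F; 10⁻¹² is pico.

7.049 pF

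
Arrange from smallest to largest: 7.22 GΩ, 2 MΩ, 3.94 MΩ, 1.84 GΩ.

2 MΩ < 3.94 MΩ < 1.84 GΩ < 7.22 GΩ

7.22 GΩ = 7220000000 Ω
2 MΩ = 2000000 Ω
3.94 MΩ = 3940000 Ω
1.84 GΩ = 1840000000 Ω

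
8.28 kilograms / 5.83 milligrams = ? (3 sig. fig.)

(8.28 × 10^3) / (5.83 × 10^-3) = 1.42 × 10^6

1420000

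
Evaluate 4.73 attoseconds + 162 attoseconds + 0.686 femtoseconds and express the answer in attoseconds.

852.73 attoseconds

In attoseconds:
  4.73 attoseconds → 4.73
  162 attoseconds → 162
  0.686 femtoseconds = 0.686 × 10³ attoseconds = 686
Sum: 4.73 + 162 + 686 = 852.73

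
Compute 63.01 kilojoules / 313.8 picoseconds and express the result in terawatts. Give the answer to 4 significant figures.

(63.01e3) / (313.8e-12) = 0.200797e15 W

200.8 terawatts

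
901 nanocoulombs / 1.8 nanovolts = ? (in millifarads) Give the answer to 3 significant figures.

(901 × 10⁻⁹) / (1.8 × 10⁻⁹) = 500.56 F

501000 millifarads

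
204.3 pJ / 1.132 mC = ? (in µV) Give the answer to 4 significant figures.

0.1805 µV

(204.3 × 10^-12) / (1.132 × 10^-3) = 180.477 × 10^-9 V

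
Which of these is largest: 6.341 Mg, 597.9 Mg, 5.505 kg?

597.9 Mg

6.341 Mg = 6341000 g
597.9 Mg = 597900000 g
5.505 kg = 5505 g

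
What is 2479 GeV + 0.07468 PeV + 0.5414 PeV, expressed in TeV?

In TeV:
  2479 GeV = 2479e-3 TeV = 2.479
  0.07468 PeV = 0.07468e3 TeV = 74.68
  0.5414 PeV = 0.5414e3 TeV = 541.4
Sum: 2.479 + 74.68 + 541.4 = 618.559

618.559 TeV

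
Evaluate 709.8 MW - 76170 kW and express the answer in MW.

633.63 MW

In MW:
  709.8 MW → 709.8
  76170 kW = 76170 × 10^-3 MW = 76.17
Difference: 709.8 - 76.17 = 633.63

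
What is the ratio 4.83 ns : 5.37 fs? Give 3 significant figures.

899000

(4.83 × 10⁻⁹) / (5.37 × 10⁻¹⁵) = 0.8994 × 10⁶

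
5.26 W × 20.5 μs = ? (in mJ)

5.26 × 20.5e-6 = 107.83e-6 J

0.10783 mJ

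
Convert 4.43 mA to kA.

0.00000443 kA

milli = 10^-3, kilo = 10^3; factor is 10^-6.
4.43 × 10^-6 = 0.00000443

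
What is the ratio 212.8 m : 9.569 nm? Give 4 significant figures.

(212.8) / (9.569 × 10⁻⁹) = 22.238 × 10⁹

22240000000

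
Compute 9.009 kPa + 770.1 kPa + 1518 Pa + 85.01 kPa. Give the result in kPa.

In kPa:
  9.009 kPa → 9.009
  770.1 kPa → 770.1
  1518 Pa = 1518 × 10^-3 kPa = 1.518
  85.01 kPa → 85.01
Sum: 9.009 + 770.1 + 1.518 + 85.01 = 865.637

865.637 kPa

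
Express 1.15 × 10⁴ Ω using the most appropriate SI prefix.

11.5 kΩ

= 11.5 × 10³ Ω; 10³ is kilo.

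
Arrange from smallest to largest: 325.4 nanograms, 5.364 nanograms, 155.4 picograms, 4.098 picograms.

4.098 picograms < 155.4 picograms < 5.364 nanograms < 325.4 nanograms

325.4 nanograms = 0.0000003254 grams
5.364 nanograms = 0.000000005364 grams
155.4 picograms = 0.0000000001554 grams
4.098 picograms = 0.000000000004098 grams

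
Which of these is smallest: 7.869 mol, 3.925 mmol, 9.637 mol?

7.869 mol = 7.869 mol
3.925 mmol = 0.003925 mol
9.637 mol = 9.637 mol

3.925 mmol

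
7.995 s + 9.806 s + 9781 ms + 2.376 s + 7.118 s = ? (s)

In s:
  7.995 s → 7.995
  9.806 s → 9.806
  9781 ms = 9781 × 10^-3 s = 9.781
  2.376 s → 2.376
  7.118 s → 7.118
Sum: 7.995 + 9.806 + 9.781 + 2.376 + 7.118 = 37.076

37.076 s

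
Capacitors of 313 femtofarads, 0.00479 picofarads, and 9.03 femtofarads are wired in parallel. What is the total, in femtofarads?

326.82 femtofarads

In femtofarads:
  313 femtofarads → 313
  0.00479 picofarads = 0.00479 × 10^3 femtofarads = 4.79
  9.03 femtofarads → 9.03
Sum: 313 + 4.79 + 9.03 = 326.82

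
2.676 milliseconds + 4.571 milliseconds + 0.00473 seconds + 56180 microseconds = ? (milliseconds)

In milliseconds:
  2.676 milliseconds → 2.676
  4.571 milliseconds → 4.571
  0.00473 seconds = 0.00473 × 10³ milliseconds = 4.73
  56180 microseconds = 56180 × 10⁻³ milliseconds = 56.18
Sum: 2.676 + 4.571 + 4.73 + 56.18 = 68.157

68.157 milliseconds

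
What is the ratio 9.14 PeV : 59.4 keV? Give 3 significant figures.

(9.14 × 10¹⁵) / (59.4 × 10³) = 0.1539 × 10¹²

154000000000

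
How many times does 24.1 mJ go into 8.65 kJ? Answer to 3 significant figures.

(8.65 × 10^3) / (24.1 × 10^-3) = 0.3589 × 10^6

359000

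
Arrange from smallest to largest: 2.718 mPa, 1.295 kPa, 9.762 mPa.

2.718 mPa < 9.762 mPa < 1.295 kPa

2.718 mPa = 0.002718 Pa
1.295 kPa = 1295 Pa
9.762 mPa = 0.009762 Pa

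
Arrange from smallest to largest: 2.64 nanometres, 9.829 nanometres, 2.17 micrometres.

2.64 nanometres < 9.829 nanometres < 2.17 micrometres

2.64 nanometres = 0.00000000264 metres
9.829 nanometres = 0.000000009829 metres
2.17 micrometres = 0.00000217 metres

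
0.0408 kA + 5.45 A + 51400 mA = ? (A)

97.65 A

In A:
  0.0408 kA = 0.0408e3 A = 40.8
  5.45 A → 5.45
  51400 mA = 51400e-3 A = 51.4
Sum: 40.8 + 5.45 + 51.4 = 97.65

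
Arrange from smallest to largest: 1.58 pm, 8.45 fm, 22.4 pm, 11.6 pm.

1.58 pm = 0.00000000000158 m
8.45 fm = 0.00000000000000845 m
22.4 pm = 0.0000000000224 m
11.6 pm = 0.0000000000116 m

8.45 fm < 1.58 pm < 11.6 pm < 22.4 pm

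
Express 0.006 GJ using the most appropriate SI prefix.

6 MJ

= 6e6 J; 1e6 is mega.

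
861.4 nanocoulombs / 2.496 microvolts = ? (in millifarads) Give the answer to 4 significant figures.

(861.4 × 10^-9) / (2.496 × 10^-6) = 345.112 × 10^-3 F

345.1 millifarads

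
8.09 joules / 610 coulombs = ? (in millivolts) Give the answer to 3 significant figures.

13.3 millivolts

(8.09) / (610) = 0.013262 V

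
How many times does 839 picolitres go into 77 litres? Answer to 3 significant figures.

(77) / (839 × 10^-12) = 0.09178 × 10^12

91800000000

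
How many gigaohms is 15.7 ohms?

0.0000000157 gigaohms

(no prefix) = 10^0, giga = 10^9; factor is 10^-9.
15.7 × 10^-9 = 0.0000000157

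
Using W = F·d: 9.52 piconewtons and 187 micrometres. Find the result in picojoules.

9.52 × 10⁻¹² × 187 × 10⁻⁶ = 1780.24 × 10⁻¹⁸ J

0.00178024 picojoules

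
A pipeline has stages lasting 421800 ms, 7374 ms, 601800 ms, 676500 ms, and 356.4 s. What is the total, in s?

In s:
  421800 ms = 421800e-3 s = 421.8
  7374 ms = 7374e-3 s = 7.374
  601800 ms = 601800e-3 s = 601.8
  676500 ms = 676500e-3 s = 676.5
  356.4 s → 356.4
Sum: 421.8 + 7.374 + 601.8 + 676.5 + 356.4 = 2063.874

2063.874 s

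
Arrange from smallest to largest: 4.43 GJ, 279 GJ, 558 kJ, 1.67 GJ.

558 kJ < 1.67 GJ < 4.43 GJ < 279 GJ

4.43 GJ = 4430000000 J
279 GJ = 279000000000 J
558 kJ = 558000 J
1.67 GJ = 1670000000 J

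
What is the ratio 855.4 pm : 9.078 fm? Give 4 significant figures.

94230

(855.4e-12) / (9.078e-15) = 94.228e3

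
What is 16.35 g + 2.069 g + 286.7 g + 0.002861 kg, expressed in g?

307.98 g

In g:
  16.35 g → 16.35
  2.069 g → 2.069
  286.7 g → 286.7
  0.002861 kg = 0.002861 × 10³ g = 2.861
Sum: 16.35 + 2.069 + 286.7 + 2.861 = 307.98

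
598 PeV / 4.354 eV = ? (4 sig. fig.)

(598 × 10^15) / (4.354) = 137.34 × 10^15

137300000000000000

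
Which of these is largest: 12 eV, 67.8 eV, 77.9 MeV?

12 eV = 12 eV
67.8 eV = 67.8 eV
77.9 MeV = 77900000 eV

77.9 MeV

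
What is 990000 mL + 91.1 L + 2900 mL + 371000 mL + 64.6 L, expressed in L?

1519.6 L

In L:
  990000 mL = 990000e-3 L = 990
  91.1 L → 91.1
  2900 mL = 2900e-3 L = 2.9
  371000 mL = 371000e-3 L = 371
  64.6 L → 64.6
Sum: 990 + 91.1 + 2.9 + 371 + 64.6 = 1519.6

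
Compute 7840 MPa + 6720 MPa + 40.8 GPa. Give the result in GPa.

In GPa:
  7840 MPa = 7840 × 10⁻³ GPa = 7.84
  6720 MPa = 6720 × 10⁻³ GPa = 6.72
  40.8 GPa → 40.8
Sum: 7.84 + 6.72 + 40.8 = 55.36

55.36 GPa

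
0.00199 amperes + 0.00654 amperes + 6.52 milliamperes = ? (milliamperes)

In milliamperes:
  0.00199 amperes = 0.00199 × 10^3 milliamperes = 1.99
  0.00654 amperes = 0.00654 × 10^3 milliamperes = 6.54
  6.52 milliamperes → 6.52
Sum: 1.99 + 6.54 + 6.52 = 15.05

15.05 milliamperes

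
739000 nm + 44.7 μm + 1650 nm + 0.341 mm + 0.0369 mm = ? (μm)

1163.25 μm

In μm:
  739000 nm = 739000 × 10^-3 μm = 739
  44.7 μm → 44.7
  1650 nm = 1650 × 10^-3 μm = 1.65
  0.341 mm = 0.341 × 10^3 μm = 341
  0.0369 mm = 0.0369 × 10^3 μm = 36.9
Sum: 739 + 44.7 + 1.65 + 341 + 36.9 = 1163.25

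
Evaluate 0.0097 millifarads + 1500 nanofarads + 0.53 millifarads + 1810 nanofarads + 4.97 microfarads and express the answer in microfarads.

In microfarads:
  0.0097 millifarads = 0.0097e3 microfarads = 9.7
  1500 nanofarads = 1500e-3 microfarads = 1.5
  0.53 millifarads = 0.53e3 microfarads = 530
  1810 nanofarads = 1810e-3 microfarads = 1.81
  4.97 microfarads → 4.97
Sum: 9.7 + 1.5 + 530 + 1.81 + 4.97 = 547.98

547.98 microfarads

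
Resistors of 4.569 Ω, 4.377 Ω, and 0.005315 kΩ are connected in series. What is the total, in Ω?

In Ω:
  4.569 Ω → 4.569
  4.377 Ω → 4.377
  0.005315 kΩ = 0.005315 × 10³ Ω = 5.315
Sum: 4.569 + 4.377 + 5.315 = 14.261

14.261 Ω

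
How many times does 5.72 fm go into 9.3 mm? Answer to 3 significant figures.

1630000000000

(9.3e-3) / (5.72e-15) = 1.626e12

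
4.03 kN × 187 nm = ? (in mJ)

4.03e3 × 187e-9 = 753.61e-6 J

0.75361 mJ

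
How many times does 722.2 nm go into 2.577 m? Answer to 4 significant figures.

3568000

(2.577) / (722.2 × 10⁻⁹) = 0.0035683 × 10⁹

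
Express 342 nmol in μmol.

nano = 10⁻⁹, micro = 10⁻⁶; factor is 10⁻³.
342 × 10⁻³ = 0.342

0.342 μmol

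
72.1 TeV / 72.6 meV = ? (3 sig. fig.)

993000000000000

(72.1e12) / (72.6e-3) = 0.9931e15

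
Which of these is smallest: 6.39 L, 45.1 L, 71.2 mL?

71.2 mL

6.39 L = 6.39 L
45.1 L = 45.1 L
71.2 mL = 0.0712 L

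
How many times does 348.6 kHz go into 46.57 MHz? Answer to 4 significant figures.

133.6

(46.57e6) / (348.6e3) = 0.13359e3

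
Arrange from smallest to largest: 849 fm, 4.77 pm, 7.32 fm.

7.32 fm < 849 fm < 4.77 pm

849 fm = 0.000000000000849 m
4.77 pm = 0.00000000000477 m
7.32 fm = 0.00000000000000732 m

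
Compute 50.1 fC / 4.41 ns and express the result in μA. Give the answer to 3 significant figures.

(50.1e-15) / (4.41e-9) = 11.361e-6 A

11.4 μA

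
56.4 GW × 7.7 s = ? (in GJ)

56.4e9 × 7.7 = 434.28e9 J

434.28 GJ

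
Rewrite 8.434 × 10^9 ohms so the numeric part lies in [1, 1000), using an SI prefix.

= 8.434 × 10^9 ohms; 10^9 is giga.

8.434 gigaohms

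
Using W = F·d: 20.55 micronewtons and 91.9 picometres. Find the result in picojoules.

20.55e-6 × 91.9e-12 = 1888.545e-18 J

0.001888545 picojoules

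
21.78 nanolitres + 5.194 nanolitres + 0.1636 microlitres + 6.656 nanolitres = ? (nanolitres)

In nanolitres:
  21.78 nanolitres → 21.78
  5.194 nanolitres → 5.194
  0.1636 microlitres = 0.1636e3 nanolitres = 163.6
  6.656 nanolitres → 6.656
Sum: 21.78 + 5.194 + 163.6 + 6.656 = 197.23

197.23 nanolitres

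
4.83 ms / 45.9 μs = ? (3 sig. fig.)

105

(4.83 × 10^-3) / (45.9 × 10^-6) = 0.1052 × 10^3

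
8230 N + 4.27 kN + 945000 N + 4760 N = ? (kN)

962.26 kN

In kN:
  8230 N = 8230 × 10^-3 kN = 8.23
  4.27 kN → 4.27
  945000 N = 945000 × 10^-3 kN = 945
  4760 N = 4760 × 10^-3 kN = 4.76
Sum: 8.23 + 4.27 + 945 + 4.76 = 962.26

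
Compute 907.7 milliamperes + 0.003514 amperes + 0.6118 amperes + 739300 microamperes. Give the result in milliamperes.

2262.314 milliamperes

In milliamperes:
  907.7 milliamperes → 907.7
  0.003514 amperes = 0.003514 × 10^3 milliamperes = 3.514
  0.6118 amperes = 0.6118 × 10^3 milliamperes = 611.8
  739300 microamperes = 739300 × 10^-3 milliamperes = 739.3
Sum: 907.7 + 3.514 + 611.8 + 739.3 = 2262.314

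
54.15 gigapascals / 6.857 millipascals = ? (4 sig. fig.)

7897000000000

(54.15 × 10⁹) / (6.857 × 10⁻³) = 7.897 × 10¹²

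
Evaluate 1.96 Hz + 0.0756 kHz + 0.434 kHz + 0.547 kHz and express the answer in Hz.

1058.56 Hz

In Hz:
  1.96 Hz → 1.96
  0.0756 kHz = 0.0756 × 10^3 Hz = 75.6
  0.434 kHz = 0.434 × 10^3 Hz = 434
  0.547 kHz = 0.547 × 10^3 Hz = 547
Sum: 1.96 + 75.6 + 434 + 547 = 1058.56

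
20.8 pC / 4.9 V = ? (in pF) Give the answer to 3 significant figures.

4.24 pF

(20.8 × 10⁻¹²) / (4.9) = 4.2449 × 10⁻¹² F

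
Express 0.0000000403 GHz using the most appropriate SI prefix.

= 40.3 Hz; mantissa already in [1, 1000).

40.3 Hz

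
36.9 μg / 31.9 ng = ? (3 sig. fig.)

(36.9 × 10^-6) / (31.9 × 10^-9) = 1.157 × 10^3

1160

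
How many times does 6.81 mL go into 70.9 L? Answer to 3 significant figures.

(70.9) / (6.81 × 10⁻³) = 10.41 × 10³

10400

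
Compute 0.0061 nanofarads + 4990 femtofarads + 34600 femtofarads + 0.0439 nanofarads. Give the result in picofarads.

In picofarads:
  0.0061 nanofarads = 0.0061 × 10³ picofarads = 6.1
  4990 femtofarads = 4990 × 10⁻³ picofarads = 4.99
  34600 femtofarads = 34600 × 10⁻³ picofarads = 34.6
  0.0439 nanofarads = 0.0439 × 10³ picofarads = 43.9
Sum: 6.1 + 4.99 + 34.6 + 43.9 = 89.59

89.59 picofarads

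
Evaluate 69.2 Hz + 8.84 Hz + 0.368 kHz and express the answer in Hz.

446.04 Hz

In Hz:
  69.2 Hz → 69.2
  8.84 Hz → 8.84
  0.368 kHz = 0.368 × 10^3 Hz = 368
Sum: 69.2 + 8.84 + 368 = 446.04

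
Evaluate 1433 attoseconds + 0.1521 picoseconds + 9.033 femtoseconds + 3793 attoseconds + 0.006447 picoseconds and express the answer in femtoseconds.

In femtoseconds:
  1433 attoseconds = 1433 × 10⁻³ femtoseconds = 1.433
  0.1521 picoseconds = 0.1521 × 10³ femtoseconds = 152.1
  9.033 femtoseconds → 9.033
  3793 attoseconds = 3793 × 10⁻³ femtoseconds = 3.793
  0.006447 picoseconds = 0.006447 × 10³ femtoseconds = 6.447
Sum: 1.433 + 152.1 + 9.033 + 3.793 + 6.447 = 172.806

172.806 femtoseconds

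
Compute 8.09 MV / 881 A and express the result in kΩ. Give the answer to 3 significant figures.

(8.09 × 10^6) / (881) = 0.0091827 × 10^6 Ω

9.18 kΩ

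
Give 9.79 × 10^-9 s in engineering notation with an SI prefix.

9.79 ns

= 9.79 × 10^-9 s; 10^-9 is nano.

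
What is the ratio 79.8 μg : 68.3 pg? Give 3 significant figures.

1170000

(79.8e-6) / (68.3e-12) = 1.168e6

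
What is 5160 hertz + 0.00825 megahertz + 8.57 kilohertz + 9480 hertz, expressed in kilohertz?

31.46 kilohertz

In kilohertz:
  5160 hertz = 5160e-3 kilohertz = 5.16
  0.00825 megahertz = 0.00825e3 kilohertz = 8.25
  8.57 kilohertz → 8.57
  9480 hertz = 9480e-3 kilohertz = 9.48
Sum: 5.16 + 8.25 + 8.57 + 9.48 = 31.46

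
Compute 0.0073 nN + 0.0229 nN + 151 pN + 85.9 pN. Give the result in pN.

267.1 pN

In pN:
  0.0073 nN = 0.0073 × 10³ pN = 7.3
  0.0229 nN = 0.0229 × 10³ pN = 22.9
  151 pN → 151
  85.9 pN → 85.9
Sum: 7.3 + 22.9 + 151 + 85.9 = 267.1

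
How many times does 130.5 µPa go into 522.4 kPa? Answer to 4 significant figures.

(522.4 × 10^3) / (130.5 × 10^-6) = 4.0031 × 10^9

4003000000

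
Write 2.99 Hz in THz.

0.00000000000299 THz

(no prefix) = 10^0, tera = 10^12; factor is 10^-12.
2.99 × 10^-12 = 0.00000000000299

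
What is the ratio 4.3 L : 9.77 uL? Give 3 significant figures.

440000

(4.3) / (9.77e-6) = 0.4401e6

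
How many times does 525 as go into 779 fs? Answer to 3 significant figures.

1480

(779 × 10^-15) / (525 × 10^-18) = 1.484 × 10^3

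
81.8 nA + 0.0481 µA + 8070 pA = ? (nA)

In nA:
  81.8 nA → 81.8
  0.0481 µA = 0.0481e3 nA = 48.1
  8070 pA = 8070e-3 nA = 8.07
Sum: 81.8 + 48.1 + 8.07 = 137.97

137.97 nA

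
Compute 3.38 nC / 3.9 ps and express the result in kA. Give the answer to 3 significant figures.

(3.38 × 10^-9) / (3.9 × 10^-12) = 0.86667 × 10^3 A

0.867 kA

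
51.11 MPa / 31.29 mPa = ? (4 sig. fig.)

1633000000

(51.11 × 10^6) / (31.29 × 10^-3) = 1.6334 × 10^9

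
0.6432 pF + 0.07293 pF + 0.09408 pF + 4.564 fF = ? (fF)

814.774 fF

In fF:
  0.6432 pF = 0.6432 × 10³ fF = 643.2
  0.07293 pF = 0.07293 × 10³ fF = 72.93
  0.09408 pF = 0.09408 × 10³ fF = 94.08
  4.564 fF → 4.564
Sum: 643.2 + 72.93 + 94.08 + 4.564 = 814.774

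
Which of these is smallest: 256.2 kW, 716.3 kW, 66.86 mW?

256.2 kW = 256200 W
716.3 kW = 716300 W
66.86 mW = 0.06686 W

66.86 mW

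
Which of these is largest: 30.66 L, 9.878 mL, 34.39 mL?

30.66 L

30.66 L = 30.66 L
9.878 mL = 0.009878 L
34.39 mL = 0.03439 L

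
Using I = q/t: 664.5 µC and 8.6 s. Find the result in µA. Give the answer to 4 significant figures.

77.27 µA

(664.5e-6) / (8.6) = 77.2674e-6 A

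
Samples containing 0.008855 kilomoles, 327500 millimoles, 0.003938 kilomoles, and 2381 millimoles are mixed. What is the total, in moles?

342.674 moles

In moles:
  0.008855 kilomoles = 0.008855e3 moles = 8.855
  327500 millimoles = 327500e-3 moles = 327.5
  0.003938 kilomoles = 0.003938e3 moles = 3.938
  2381 millimoles = 2381e-3 moles = 2.381
Sum: 8.855 + 327.5 + 3.938 + 2.381 = 342.674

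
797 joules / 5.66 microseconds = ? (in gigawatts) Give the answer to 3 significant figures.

0.141 gigawatts

(797) / (5.66e-6) = 140.81e6 W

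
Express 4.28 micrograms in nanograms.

4280 nanograms

micro = 10^-6, nano = 10^-9; factor is 10^3.
4.28 × 10^3 = 4280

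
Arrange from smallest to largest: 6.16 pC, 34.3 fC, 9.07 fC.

6.16 pC = 0.00000000000616 C
34.3 fC = 0.0000000000000343 C
9.07 fC = 0.00000000000000907 C

9.07 fC < 34.3 fC < 6.16 pC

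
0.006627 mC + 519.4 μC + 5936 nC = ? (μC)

531.963 μC

In μC:
  0.006627 mC = 0.006627 × 10³ μC = 6.627
  519.4 μC → 519.4
  5936 nC = 5936 × 10⁻³ μC = 5.936
Sum: 6.627 + 519.4 + 5.936 = 531.963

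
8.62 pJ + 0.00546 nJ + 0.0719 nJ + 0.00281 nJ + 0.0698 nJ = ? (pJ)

158.59 pJ

In pJ:
  8.62 pJ → 8.62
  0.00546 nJ = 0.00546e3 pJ = 5.46
  0.0719 nJ = 0.0719e3 pJ = 71.9
  0.00281 nJ = 0.00281e3 pJ = 2.81
  0.0698 nJ = 0.0698e3 pJ = 69.8
Sum: 8.62 + 5.46 + 71.9 + 2.81 + 69.8 = 158.59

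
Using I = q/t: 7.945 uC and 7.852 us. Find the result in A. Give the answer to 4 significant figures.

(7.945e-6) / (7.852e-6) = 1.01184 A

1.012 A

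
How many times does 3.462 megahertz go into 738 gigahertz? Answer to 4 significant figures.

213200

(738 × 10⁹) / (3.462 × 10⁶) = 213.17 × 10³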